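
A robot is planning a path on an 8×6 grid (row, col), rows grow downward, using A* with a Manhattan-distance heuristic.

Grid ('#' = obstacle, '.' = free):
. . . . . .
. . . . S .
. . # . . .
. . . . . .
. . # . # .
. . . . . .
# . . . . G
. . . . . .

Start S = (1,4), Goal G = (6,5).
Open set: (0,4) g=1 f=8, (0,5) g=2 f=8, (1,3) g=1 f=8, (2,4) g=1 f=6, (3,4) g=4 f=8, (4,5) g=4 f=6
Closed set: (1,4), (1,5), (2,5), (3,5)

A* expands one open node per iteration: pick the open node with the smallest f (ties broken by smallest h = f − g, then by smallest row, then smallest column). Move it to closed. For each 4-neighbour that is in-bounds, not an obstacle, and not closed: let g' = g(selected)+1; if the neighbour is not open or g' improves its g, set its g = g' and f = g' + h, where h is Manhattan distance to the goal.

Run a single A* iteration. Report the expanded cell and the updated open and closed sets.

step 1: expand (4,5) (f=6, h=2) → closed; open now [(0,4) g=1 f=8, (0,5) g=2 f=8, (1,3) g=1 f=8, (2,4) g=1 f=6, (3,4) g=4 f=8, (5,5) g=5 f=6]

expanded=(4,5); open=[(0,4) g=1 f=8, (0,5) g=2 f=8, (1,3) g=1 f=8, (2,4) g=1 f=6, (3,4) g=4 f=8, (5,5) g=5 f=6]; closed=[(1,4), (1,5), (2,5), (3,5), (4,5)]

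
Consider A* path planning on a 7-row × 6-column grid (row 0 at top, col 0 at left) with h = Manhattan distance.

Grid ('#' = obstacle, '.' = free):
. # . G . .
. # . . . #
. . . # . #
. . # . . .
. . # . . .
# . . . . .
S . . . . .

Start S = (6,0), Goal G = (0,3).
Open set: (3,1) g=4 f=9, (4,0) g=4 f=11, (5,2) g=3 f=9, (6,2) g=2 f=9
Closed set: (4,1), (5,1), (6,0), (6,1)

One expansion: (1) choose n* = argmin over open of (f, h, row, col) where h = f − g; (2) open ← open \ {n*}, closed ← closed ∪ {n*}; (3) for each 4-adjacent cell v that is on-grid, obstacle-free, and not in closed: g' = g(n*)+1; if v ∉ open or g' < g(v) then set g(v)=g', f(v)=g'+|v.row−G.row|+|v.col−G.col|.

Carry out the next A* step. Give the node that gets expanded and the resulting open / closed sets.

step 1: expand (3,1) (f=9, h=5) → closed; open now [(2,1) g=5 f=9, (3,0) g=5 f=11, (4,0) g=4 f=11, (5,2) g=3 f=9, (6,2) g=2 f=9]

expanded=(3,1); open=[(2,1) g=5 f=9, (3,0) g=5 f=11, (4,0) g=4 f=11, (5,2) g=3 f=9, (6,2) g=2 f=9]; closed=[(3,1), (4,1), (5,1), (6,0), (6,1)]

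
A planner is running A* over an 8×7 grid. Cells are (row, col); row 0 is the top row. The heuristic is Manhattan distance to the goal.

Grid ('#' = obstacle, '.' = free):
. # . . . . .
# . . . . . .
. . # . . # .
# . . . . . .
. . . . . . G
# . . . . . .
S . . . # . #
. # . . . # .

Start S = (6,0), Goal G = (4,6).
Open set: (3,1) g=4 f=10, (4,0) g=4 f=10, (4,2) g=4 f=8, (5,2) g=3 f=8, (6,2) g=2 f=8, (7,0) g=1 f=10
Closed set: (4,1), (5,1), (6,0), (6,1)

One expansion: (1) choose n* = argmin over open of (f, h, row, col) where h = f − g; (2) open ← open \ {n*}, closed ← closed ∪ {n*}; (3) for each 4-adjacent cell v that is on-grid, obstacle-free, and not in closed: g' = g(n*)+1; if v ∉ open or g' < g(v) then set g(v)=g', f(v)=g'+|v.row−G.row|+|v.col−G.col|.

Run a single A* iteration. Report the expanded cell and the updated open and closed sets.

expanded=(4,2); open=[(3,1) g=4 f=10, (3,2) g=5 f=10, (4,0) g=4 f=10, (4,3) g=5 f=8, (5,2) g=3 f=8, (6,2) g=2 f=8, (7,0) g=1 f=10]; closed=[(4,1), (4,2), (5,1), (6,0), (6,1)]

step 1: expand (4,2) (f=8, h=4) → closed; open now [(3,1) g=4 f=10, (3,2) g=5 f=10, (4,0) g=4 f=10, (4,3) g=5 f=8, (5,2) g=3 f=8, (6,2) g=2 f=8, (7,0) g=1 f=10]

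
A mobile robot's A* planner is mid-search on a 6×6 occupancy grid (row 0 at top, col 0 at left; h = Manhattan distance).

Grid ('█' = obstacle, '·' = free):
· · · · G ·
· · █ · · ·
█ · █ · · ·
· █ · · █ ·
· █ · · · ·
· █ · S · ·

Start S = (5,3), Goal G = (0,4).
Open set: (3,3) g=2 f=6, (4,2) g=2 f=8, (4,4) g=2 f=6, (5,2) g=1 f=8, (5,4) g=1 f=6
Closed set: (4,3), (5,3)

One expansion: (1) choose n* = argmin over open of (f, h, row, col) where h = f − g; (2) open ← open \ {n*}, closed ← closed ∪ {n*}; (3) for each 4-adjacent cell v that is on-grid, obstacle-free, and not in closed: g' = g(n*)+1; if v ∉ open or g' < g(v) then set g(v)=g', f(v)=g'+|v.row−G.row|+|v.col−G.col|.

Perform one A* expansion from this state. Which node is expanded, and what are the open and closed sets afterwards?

step 1: expand (3,3) (f=6, h=4) → closed; open now [(2,3) g=3 f=6, (3,2) g=3 f=8, (4,2) g=2 f=8, (4,4) g=2 f=6, (5,2) g=1 f=8, (5,4) g=1 f=6]

expanded=(3,3); open=[(2,3) g=3 f=6, (3,2) g=3 f=8, (4,2) g=2 f=8, (4,4) g=2 f=6, (5,2) g=1 f=8, (5,4) g=1 f=6]; closed=[(3,3), (4,3), (5,3)]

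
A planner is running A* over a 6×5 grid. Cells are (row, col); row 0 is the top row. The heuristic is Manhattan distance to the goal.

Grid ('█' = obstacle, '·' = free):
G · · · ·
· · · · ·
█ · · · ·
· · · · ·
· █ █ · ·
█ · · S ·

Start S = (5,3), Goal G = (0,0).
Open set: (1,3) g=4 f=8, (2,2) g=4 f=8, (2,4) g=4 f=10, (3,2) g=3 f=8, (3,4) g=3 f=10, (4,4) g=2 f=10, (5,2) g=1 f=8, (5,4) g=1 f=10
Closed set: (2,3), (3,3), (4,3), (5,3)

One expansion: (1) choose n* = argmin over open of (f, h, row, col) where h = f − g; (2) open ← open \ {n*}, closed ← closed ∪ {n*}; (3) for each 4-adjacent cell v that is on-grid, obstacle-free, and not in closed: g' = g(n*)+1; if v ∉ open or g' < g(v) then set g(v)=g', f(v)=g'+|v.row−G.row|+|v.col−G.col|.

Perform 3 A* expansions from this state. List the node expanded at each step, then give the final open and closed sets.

step 1: expand (1,3) (f=8, h=4) → closed; open now [(0,3) g=5 f=8, (1,2) g=5 f=8, (1,4) g=5 f=10, (2,2) g=4 f=8, (2,4) g=4 f=10, (3,2) g=3 f=8, (3,4) g=3 f=10, (4,4) g=2 f=10, (5,2) g=1 f=8, (5,4) g=1 f=10]
step 2: expand (0,3) (f=8, h=3) → closed; open now [(0,2) g=6 f=8, (0,4) g=6 f=10, (1,2) g=5 f=8, (1,4) g=5 f=10, (2,2) g=4 f=8, (2,4) g=4 f=10, (3,2) g=3 f=8, (3,4) g=3 f=10, (4,4) g=2 f=10, (5,2) g=1 f=8, (5,4) g=1 f=10]
step 3: expand (0,2) (f=8, h=2) → closed; open now [(0,1) g=7 f=8, (0,4) g=6 f=10, (1,2) g=5 f=8, (1,4) g=5 f=10, (2,2) g=4 f=8, (2,4) g=4 f=10, (3,2) g=3 f=8, (3,4) g=3 f=10, (4,4) g=2 f=10, (5,2) g=1 f=8, (5,4) g=1 f=10]

order=[(1,3) → (0,3) → (0,2)]; open=[(0,1) g=7 f=8, (0,4) g=6 f=10, (1,2) g=5 f=8, (1,4) g=5 f=10, (2,2) g=4 f=8, (2,4) g=4 f=10, (3,2) g=3 f=8, (3,4) g=3 f=10, (4,4) g=2 f=10, (5,2) g=1 f=8, (5,4) g=1 f=10]; closed=[(0,2), (0,3), (1,3), (2,3), (3,3), (4,3), (5,3)]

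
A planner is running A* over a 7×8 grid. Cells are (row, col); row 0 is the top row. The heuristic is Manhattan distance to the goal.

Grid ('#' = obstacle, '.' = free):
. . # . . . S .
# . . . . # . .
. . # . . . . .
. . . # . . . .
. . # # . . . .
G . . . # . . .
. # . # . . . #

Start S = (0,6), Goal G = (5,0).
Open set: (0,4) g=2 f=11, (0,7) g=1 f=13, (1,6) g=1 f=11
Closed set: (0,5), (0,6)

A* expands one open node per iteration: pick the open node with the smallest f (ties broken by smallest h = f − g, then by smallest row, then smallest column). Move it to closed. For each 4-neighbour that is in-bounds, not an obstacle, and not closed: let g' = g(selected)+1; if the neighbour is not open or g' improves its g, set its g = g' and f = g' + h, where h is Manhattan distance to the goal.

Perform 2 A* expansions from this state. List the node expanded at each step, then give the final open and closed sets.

order=[(0,4) → (0,3)]; open=[(0,7) g=1 f=13, (1,3) g=4 f=11, (1,4) g=3 f=11, (1,6) g=1 f=11]; closed=[(0,3), (0,4), (0,5), (0,6)]

step 1: expand (0,4) (f=11, h=9) → closed; open now [(0,3) g=3 f=11, (0,7) g=1 f=13, (1,4) g=3 f=11, (1,6) g=1 f=11]
step 2: expand (0,3) (f=11, h=8) → closed; open now [(0,7) g=1 f=13, (1,3) g=4 f=11, (1,4) g=3 f=11, (1,6) g=1 f=11]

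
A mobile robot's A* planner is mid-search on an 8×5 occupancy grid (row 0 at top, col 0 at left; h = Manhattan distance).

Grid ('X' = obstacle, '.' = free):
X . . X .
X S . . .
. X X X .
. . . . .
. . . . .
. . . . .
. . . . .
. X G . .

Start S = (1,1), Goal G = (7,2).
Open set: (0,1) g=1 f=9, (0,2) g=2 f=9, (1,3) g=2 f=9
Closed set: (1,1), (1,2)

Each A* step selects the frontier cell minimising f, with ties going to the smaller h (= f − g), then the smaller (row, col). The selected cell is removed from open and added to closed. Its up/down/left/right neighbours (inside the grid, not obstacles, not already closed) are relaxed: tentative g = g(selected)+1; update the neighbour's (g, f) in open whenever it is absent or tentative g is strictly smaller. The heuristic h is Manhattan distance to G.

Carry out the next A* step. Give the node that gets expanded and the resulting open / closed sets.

step 1: expand (0,2) (f=9, h=7) → closed; open now [(0,1) g=1 f=9, (1,3) g=2 f=9]

expanded=(0,2); open=[(0,1) g=1 f=9, (1,3) g=2 f=9]; closed=[(0,2), (1,1), (1,2)]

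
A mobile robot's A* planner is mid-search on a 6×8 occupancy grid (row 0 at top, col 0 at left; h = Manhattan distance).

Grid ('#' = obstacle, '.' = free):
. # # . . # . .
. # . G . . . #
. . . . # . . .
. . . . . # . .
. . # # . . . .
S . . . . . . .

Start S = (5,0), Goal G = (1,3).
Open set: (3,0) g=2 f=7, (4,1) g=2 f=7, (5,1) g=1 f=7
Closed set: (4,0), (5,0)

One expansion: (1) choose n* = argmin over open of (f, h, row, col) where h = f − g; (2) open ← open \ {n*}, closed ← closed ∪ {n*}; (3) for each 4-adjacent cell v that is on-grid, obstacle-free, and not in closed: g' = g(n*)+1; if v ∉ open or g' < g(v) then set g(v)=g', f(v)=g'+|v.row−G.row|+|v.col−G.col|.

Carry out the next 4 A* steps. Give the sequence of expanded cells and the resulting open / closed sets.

order=[(3,0) → (2,0) → (1,0) → (2,1)]; open=[(0,0) g=5 f=9, (2,2) g=5 f=7, (3,1) g=3 f=7, (4,1) g=2 f=7, (5,1) g=1 f=7]; closed=[(1,0), (2,0), (2,1), (3,0), (4,0), (5,0)]

step 1: expand (3,0) (f=7, h=5) → closed; open now [(2,0) g=3 f=7, (3,1) g=3 f=7, (4,1) g=2 f=7, (5,1) g=1 f=7]
step 2: expand (2,0) (f=7, h=4) → closed; open now [(1,0) g=4 f=7, (2,1) g=4 f=7, (3,1) g=3 f=7, (4,1) g=2 f=7, (5,1) g=1 f=7]
step 3: expand (1,0) (f=7, h=3) → closed; open now [(0,0) g=5 f=9, (2,1) g=4 f=7, (3,1) g=3 f=7, (4,1) g=2 f=7, (5,1) g=1 f=7]
step 4: expand (2,1) (f=7, h=3) → closed; open now [(0,0) g=5 f=9, (2,2) g=5 f=7, (3,1) g=3 f=7, (4,1) g=2 f=7, (5,1) g=1 f=7]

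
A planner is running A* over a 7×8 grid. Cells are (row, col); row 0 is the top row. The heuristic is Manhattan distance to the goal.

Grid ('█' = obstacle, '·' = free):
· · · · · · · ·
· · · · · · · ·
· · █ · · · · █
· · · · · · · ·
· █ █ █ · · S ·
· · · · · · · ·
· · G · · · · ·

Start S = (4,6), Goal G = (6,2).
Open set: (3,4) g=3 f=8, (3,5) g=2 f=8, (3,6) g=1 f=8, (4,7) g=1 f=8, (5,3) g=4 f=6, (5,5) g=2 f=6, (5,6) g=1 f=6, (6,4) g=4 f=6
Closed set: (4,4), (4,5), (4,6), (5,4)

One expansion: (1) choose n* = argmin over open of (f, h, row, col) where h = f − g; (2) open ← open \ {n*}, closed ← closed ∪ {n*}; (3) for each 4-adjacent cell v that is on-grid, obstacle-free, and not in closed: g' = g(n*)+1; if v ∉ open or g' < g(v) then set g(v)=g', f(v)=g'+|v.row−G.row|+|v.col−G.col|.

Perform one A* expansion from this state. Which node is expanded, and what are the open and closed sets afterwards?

step 1: expand (5,3) (f=6, h=2) → closed; open now [(3,4) g=3 f=8, (3,5) g=2 f=8, (3,6) g=1 f=8, (4,7) g=1 f=8, (5,2) g=5 f=6, (5,5) g=2 f=6, (5,6) g=1 f=6, (6,3) g=5 f=6, (6,4) g=4 f=6]

expanded=(5,3); open=[(3,4) g=3 f=8, (3,5) g=2 f=8, (3,6) g=1 f=8, (4,7) g=1 f=8, (5,2) g=5 f=6, (5,5) g=2 f=6, (5,6) g=1 f=6, (6,3) g=5 f=6, (6,4) g=4 f=6]; closed=[(4,4), (4,5), (4,6), (5,3), (5,4)]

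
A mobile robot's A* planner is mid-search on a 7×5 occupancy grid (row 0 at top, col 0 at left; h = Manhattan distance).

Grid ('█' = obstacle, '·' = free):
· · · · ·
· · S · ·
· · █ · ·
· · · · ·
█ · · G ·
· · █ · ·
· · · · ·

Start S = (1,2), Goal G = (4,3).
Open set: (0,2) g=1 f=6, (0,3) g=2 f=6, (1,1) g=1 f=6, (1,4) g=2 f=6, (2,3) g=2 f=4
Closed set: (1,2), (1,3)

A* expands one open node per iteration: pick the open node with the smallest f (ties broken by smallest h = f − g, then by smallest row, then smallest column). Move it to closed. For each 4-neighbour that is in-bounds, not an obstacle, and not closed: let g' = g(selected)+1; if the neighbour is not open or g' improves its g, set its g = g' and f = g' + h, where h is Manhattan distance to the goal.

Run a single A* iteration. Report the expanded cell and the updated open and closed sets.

expanded=(2,3); open=[(0,2) g=1 f=6, (0,3) g=2 f=6, (1,1) g=1 f=6, (1,4) g=2 f=6, (2,4) g=3 f=6, (3,3) g=3 f=4]; closed=[(1,2), (1,3), (2,3)]

step 1: expand (2,3) (f=4, h=2) → closed; open now [(0,2) g=1 f=6, (0,3) g=2 f=6, (1,1) g=1 f=6, (1,4) g=2 f=6, (2,4) g=3 f=6, (3,3) g=3 f=4]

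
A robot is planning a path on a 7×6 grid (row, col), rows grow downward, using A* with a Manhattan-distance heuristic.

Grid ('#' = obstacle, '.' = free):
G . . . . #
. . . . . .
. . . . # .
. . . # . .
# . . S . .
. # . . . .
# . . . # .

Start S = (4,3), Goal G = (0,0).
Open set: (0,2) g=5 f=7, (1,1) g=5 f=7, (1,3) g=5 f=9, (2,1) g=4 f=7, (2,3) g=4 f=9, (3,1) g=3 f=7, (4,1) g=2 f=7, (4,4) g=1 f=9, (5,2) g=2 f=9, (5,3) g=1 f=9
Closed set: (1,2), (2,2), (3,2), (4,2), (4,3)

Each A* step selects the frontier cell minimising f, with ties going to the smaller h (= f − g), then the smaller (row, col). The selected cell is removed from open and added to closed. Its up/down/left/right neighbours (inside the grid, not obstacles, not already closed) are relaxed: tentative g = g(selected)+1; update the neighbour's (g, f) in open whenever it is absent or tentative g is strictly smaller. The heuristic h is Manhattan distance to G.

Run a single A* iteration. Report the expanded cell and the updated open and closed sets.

expanded=(0,2); open=[(0,1) g=6 f=7, (0,3) g=6 f=9, (1,1) g=5 f=7, (1,3) g=5 f=9, (2,1) g=4 f=7, (2,3) g=4 f=9, (3,1) g=3 f=7, (4,1) g=2 f=7, (4,4) g=1 f=9, (5,2) g=2 f=9, (5,3) g=1 f=9]; closed=[(0,2), (1,2), (2,2), (3,2), (4,2), (4,3)]

step 1: expand (0,2) (f=7, h=2) → closed; open now [(0,1) g=6 f=7, (0,3) g=6 f=9, (1,1) g=5 f=7, (1,3) g=5 f=9, (2,1) g=4 f=7, (2,3) g=4 f=9, (3,1) g=3 f=7, (4,1) g=2 f=7, (4,4) g=1 f=9, (5,2) g=2 f=9, (5,3) g=1 f=9]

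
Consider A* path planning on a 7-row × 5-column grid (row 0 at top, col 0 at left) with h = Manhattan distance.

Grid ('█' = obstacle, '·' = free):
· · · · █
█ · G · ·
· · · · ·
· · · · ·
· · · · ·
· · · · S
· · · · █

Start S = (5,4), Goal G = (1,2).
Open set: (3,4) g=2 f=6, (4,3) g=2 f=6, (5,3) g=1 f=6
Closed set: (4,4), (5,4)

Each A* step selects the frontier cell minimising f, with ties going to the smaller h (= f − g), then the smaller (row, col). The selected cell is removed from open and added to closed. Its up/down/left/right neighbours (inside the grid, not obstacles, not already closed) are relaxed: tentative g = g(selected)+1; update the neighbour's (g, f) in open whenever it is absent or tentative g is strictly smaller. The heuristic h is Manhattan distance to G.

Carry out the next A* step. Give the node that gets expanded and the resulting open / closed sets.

step 1: expand (3,4) (f=6, h=4) → closed; open now [(2,4) g=3 f=6, (3,3) g=3 f=6, (4,3) g=2 f=6, (5,3) g=1 f=6]

expanded=(3,4); open=[(2,4) g=3 f=6, (3,3) g=3 f=6, (4,3) g=2 f=6, (5,3) g=1 f=6]; closed=[(3,4), (4,4), (5,4)]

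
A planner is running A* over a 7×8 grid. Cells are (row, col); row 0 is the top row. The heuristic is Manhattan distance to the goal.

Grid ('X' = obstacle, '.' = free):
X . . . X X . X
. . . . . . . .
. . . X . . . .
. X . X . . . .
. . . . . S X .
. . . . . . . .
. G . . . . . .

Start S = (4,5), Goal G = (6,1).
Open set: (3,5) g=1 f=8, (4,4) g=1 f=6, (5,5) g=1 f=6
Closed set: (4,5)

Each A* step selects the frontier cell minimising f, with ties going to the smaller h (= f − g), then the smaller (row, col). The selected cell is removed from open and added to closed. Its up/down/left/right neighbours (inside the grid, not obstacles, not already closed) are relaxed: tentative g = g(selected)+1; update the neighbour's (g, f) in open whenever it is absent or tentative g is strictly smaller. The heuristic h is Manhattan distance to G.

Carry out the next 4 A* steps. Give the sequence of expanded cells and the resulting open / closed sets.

order=[(4,4) → (4,3) → (4,2) → (4,1)]; open=[(3,2) g=4 f=8, (3,4) g=2 f=8, (3,5) g=1 f=8, (4,0) g=5 f=8, (5,1) g=5 f=6, (5,2) g=4 f=6, (5,3) g=3 f=6, (5,4) g=2 f=6, (5,5) g=1 f=6]; closed=[(4,1), (4,2), (4,3), (4,4), (4,5)]

step 1: expand (4,4) (f=6, h=5) → closed; open now [(3,4) g=2 f=8, (3,5) g=1 f=8, (4,3) g=2 f=6, (5,4) g=2 f=6, (5,5) g=1 f=6]
step 2: expand (4,3) (f=6, h=4) → closed; open now [(3,4) g=2 f=8, (3,5) g=1 f=8, (4,2) g=3 f=6, (5,3) g=3 f=6, (5,4) g=2 f=6, (5,5) g=1 f=6]
step 3: expand (4,2) (f=6, h=3) → closed; open now [(3,2) g=4 f=8, (3,4) g=2 f=8, (3,5) g=1 f=8, (4,1) g=4 f=6, (5,2) g=4 f=6, (5,3) g=3 f=6, (5,4) g=2 f=6, (5,5) g=1 f=6]
step 4: expand (4,1) (f=6, h=2) → closed; open now [(3,2) g=4 f=8, (3,4) g=2 f=8, (3,5) g=1 f=8, (4,0) g=5 f=8, (5,1) g=5 f=6, (5,2) g=4 f=6, (5,3) g=3 f=6, (5,4) g=2 f=6, (5,5) g=1 f=6]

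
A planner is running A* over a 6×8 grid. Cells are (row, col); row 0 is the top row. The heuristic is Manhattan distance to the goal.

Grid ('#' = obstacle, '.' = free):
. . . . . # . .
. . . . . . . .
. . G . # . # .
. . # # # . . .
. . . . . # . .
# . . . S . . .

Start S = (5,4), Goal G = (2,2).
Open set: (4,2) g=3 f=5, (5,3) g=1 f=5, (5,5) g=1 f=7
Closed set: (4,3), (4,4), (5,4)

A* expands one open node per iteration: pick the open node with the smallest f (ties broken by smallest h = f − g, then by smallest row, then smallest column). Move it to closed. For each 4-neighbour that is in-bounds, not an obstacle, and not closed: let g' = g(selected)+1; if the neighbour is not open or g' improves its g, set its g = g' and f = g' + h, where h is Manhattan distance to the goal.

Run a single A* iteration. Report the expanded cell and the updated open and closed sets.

expanded=(4,2); open=[(4,1) g=4 f=7, (5,2) g=4 f=7, (5,3) g=1 f=5, (5,5) g=1 f=7]; closed=[(4,2), (4,3), (4,4), (5,4)]

step 1: expand (4,2) (f=5, h=2) → closed; open now [(4,1) g=4 f=7, (5,2) g=4 f=7, (5,3) g=1 f=5, (5,5) g=1 f=7]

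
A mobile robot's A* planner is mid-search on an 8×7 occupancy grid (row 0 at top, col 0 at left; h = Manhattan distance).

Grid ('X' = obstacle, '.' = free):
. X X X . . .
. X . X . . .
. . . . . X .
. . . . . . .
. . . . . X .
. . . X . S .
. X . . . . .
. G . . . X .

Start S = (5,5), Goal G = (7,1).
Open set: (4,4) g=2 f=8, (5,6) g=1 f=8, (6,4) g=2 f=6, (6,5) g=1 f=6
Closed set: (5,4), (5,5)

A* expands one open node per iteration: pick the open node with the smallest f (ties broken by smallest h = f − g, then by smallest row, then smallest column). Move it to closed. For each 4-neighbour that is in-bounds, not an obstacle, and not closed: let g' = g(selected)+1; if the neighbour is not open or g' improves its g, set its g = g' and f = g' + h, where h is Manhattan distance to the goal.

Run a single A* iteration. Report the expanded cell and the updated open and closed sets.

expanded=(6,4); open=[(4,4) g=2 f=8, (5,6) g=1 f=8, (6,3) g=3 f=6, (6,5) g=1 f=6, (7,4) g=3 f=6]; closed=[(5,4), (5,5), (6,4)]

step 1: expand (6,4) (f=6, h=4) → closed; open now [(4,4) g=2 f=8, (5,6) g=1 f=8, (6,3) g=3 f=6, (6,5) g=1 f=6, (7,4) g=3 f=6]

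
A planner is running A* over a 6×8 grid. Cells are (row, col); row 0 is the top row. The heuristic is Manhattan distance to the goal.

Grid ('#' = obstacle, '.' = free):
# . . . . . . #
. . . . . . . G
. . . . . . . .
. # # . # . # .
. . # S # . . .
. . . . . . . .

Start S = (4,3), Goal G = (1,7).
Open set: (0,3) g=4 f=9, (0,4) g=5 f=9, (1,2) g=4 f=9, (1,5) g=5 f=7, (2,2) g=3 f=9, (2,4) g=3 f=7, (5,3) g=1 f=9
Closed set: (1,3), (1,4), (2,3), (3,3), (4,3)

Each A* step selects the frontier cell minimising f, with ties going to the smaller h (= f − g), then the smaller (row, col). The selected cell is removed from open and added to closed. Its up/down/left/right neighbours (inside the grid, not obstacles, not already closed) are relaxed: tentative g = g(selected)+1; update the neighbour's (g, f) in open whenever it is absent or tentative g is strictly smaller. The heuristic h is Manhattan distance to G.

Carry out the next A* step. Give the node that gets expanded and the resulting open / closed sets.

expanded=(1,5); open=[(0,3) g=4 f=9, (0,4) g=5 f=9, (0,5) g=6 f=9, (1,2) g=4 f=9, (1,6) g=6 f=7, (2,2) g=3 f=9, (2,4) g=3 f=7, (2,5) g=6 f=9, (5,3) g=1 f=9]; closed=[(1,3), (1,4), (1,5), (2,3), (3,3), (4,3)]

step 1: expand (1,5) (f=7, h=2) → closed; open now [(0,3) g=4 f=9, (0,4) g=5 f=9, (0,5) g=6 f=9, (1,2) g=4 f=9, (1,6) g=6 f=7, (2,2) g=3 f=9, (2,4) g=3 f=7, (2,5) g=6 f=9, (5,3) g=1 f=9]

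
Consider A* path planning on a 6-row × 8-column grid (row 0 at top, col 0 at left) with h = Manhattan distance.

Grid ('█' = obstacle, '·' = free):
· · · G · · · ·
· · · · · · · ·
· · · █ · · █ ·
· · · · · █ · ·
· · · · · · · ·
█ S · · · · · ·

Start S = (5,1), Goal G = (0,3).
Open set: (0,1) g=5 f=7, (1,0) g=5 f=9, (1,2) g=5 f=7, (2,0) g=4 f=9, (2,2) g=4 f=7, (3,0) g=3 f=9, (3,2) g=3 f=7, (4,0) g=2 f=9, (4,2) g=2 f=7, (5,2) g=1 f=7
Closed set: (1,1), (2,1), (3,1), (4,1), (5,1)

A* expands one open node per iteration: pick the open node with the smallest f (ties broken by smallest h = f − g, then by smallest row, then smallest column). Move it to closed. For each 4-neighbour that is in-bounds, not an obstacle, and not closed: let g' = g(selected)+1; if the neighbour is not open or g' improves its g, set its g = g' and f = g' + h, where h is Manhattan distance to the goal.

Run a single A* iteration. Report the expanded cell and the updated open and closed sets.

expanded=(0,1); open=[(0,0) g=6 f=9, (0,2) g=6 f=7, (1,0) g=5 f=9, (1,2) g=5 f=7, (2,0) g=4 f=9, (2,2) g=4 f=7, (3,0) g=3 f=9, (3,2) g=3 f=7, (4,0) g=2 f=9, (4,2) g=2 f=7, (5,2) g=1 f=7]; closed=[(0,1), (1,1), (2,1), (3,1), (4,1), (5,1)]

step 1: expand (0,1) (f=7, h=2) → closed; open now [(0,0) g=6 f=9, (0,2) g=6 f=7, (1,0) g=5 f=9, (1,2) g=5 f=7, (2,0) g=4 f=9, (2,2) g=4 f=7, (3,0) g=3 f=9, (3,2) g=3 f=7, (4,0) g=2 f=9, (4,2) g=2 f=7, (5,2) g=1 f=7]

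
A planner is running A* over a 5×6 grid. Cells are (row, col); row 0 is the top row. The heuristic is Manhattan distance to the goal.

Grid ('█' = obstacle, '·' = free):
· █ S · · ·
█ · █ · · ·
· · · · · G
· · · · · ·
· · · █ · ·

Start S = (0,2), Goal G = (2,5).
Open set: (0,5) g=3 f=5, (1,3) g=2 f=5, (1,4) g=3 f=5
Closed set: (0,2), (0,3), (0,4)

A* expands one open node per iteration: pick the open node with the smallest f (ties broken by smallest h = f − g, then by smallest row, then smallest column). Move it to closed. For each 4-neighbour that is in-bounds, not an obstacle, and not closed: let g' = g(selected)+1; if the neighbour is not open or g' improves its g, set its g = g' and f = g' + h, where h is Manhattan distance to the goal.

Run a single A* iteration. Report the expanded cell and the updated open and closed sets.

expanded=(0,5); open=[(1,3) g=2 f=5, (1,4) g=3 f=5, (1,5) g=4 f=5]; closed=[(0,2), (0,3), (0,4), (0,5)]

step 1: expand (0,5) (f=5, h=2) → closed; open now [(1,3) g=2 f=5, (1,4) g=3 f=5, (1,5) g=4 f=5]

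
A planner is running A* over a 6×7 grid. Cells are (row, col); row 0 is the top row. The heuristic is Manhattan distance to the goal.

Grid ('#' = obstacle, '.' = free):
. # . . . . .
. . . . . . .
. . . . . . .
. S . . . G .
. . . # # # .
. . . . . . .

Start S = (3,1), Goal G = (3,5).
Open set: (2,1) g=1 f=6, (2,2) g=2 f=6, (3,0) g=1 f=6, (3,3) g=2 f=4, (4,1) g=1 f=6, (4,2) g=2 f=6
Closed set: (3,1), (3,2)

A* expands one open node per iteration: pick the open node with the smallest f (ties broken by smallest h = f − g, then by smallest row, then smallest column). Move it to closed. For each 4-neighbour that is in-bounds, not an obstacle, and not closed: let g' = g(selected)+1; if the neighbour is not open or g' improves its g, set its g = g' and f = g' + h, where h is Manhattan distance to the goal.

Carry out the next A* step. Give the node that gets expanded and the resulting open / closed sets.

step 1: expand (3,3) (f=4, h=2) → closed; open now [(2,1) g=1 f=6, (2,2) g=2 f=6, (2,3) g=3 f=6, (3,0) g=1 f=6, (3,4) g=3 f=4, (4,1) g=1 f=6, (4,2) g=2 f=6]

expanded=(3,3); open=[(2,1) g=1 f=6, (2,2) g=2 f=6, (2,3) g=3 f=6, (3,0) g=1 f=6, (3,4) g=3 f=4, (4,1) g=1 f=6, (4,2) g=2 f=6]; closed=[(3,1), (3,2), (3,3)]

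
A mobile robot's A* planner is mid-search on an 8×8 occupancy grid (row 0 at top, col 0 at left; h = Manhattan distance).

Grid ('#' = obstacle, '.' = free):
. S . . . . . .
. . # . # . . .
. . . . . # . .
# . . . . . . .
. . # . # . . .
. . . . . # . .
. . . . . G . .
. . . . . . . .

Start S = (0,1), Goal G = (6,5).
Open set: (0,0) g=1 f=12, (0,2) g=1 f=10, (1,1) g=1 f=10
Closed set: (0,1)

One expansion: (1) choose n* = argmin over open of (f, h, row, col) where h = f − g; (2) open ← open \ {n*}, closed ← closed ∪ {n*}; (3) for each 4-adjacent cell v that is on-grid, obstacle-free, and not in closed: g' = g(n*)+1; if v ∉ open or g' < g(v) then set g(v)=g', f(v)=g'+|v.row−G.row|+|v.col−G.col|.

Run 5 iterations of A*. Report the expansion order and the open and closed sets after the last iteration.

step 1: expand (0,2) (f=10, h=9) → closed; open now [(0,0) g=1 f=12, (0,3) g=2 f=10, (1,1) g=1 f=10]
step 2: expand (0,3) (f=10, h=8) → closed; open now [(0,0) g=1 f=12, (0,4) g=3 f=10, (1,1) g=1 f=10, (1,3) g=3 f=10]
step 3: expand (0,4) (f=10, h=7) → closed; open now [(0,0) g=1 f=12, (0,5) g=4 f=10, (1,1) g=1 f=10, (1,3) g=3 f=10]
step 4: expand (0,5) (f=10, h=6) → closed; open now [(0,0) g=1 f=12, (0,6) g=5 f=12, (1,1) g=1 f=10, (1,3) g=3 f=10, (1,5) g=5 f=10]
step 5: expand (1,5) (f=10, h=5) → closed; open now [(0,0) g=1 f=12, (0,6) g=5 f=12, (1,1) g=1 f=10, (1,3) g=3 f=10, (1,6) g=6 f=12]

order=[(0,2) → (0,3) → (0,4) → (0,5) → (1,5)]; open=[(0,0) g=1 f=12, (0,6) g=5 f=12, (1,1) g=1 f=10, (1,3) g=3 f=10, (1,6) g=6 f=12]; closed=[(0,1), (0,2), (0,3), (0,4), (0,5), (1,5)]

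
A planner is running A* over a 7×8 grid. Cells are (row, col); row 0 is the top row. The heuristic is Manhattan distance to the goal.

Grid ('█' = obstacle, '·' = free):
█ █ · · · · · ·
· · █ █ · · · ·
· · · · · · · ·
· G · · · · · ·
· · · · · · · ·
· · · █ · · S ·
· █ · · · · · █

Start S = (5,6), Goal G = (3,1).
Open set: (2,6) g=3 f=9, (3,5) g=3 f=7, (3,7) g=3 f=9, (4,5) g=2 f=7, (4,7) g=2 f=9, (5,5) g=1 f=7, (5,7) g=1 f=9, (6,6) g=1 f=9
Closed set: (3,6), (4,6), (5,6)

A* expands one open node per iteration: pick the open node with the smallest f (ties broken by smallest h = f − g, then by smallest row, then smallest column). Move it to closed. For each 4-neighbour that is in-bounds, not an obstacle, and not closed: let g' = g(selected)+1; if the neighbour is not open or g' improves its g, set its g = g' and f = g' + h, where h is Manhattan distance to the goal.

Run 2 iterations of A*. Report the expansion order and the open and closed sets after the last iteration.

order=[(3,5) → (3,4)]; open=[(2,4) g=5 f=9, (2,5) g=4 f=9, (2,6) g=3 f=9, (3,3) g=5 f=7, (3,7) g=3 f=9, (4,4) g=5 f=9, (4,5) g=2 f=7, (4,7) g=2 f=9, (5,5) g=1 f=7, (5,7) g=1 f=9, (6,6) g=1 f=9]; closed=[(3,4), (3,5), (3,6), (4,6), (5,6)]

step 1: expand (3,5) (f=7, h=4) → closed; open now [(2,5) g=4 f=9, (2,6) g=3 f=9, (3,4) g=4 f=7, (3,7) g=3 f=9, (4,5) g=2 f=7, (4,7) g=2 f=9, (5,5) g=1 f=7, (5,7) g=1 f=9, (6,6) g=1 f=9]
step 2: expand (3,4) (f=7, h=3) → closed; open now [(2,4) g=5 f=9, (2,5) g=4 f=9, (2,6) g=3 f=9, (3,3) g=5 f=7, (3,7) g=3 f=9, (4,4) g=5 f=9, (4,5) g=2 f=7, (4,7) g=2 f=9, (5,5) g=1 f=7, (5,7) g=1 f=9, (6,6) g=1 f=9]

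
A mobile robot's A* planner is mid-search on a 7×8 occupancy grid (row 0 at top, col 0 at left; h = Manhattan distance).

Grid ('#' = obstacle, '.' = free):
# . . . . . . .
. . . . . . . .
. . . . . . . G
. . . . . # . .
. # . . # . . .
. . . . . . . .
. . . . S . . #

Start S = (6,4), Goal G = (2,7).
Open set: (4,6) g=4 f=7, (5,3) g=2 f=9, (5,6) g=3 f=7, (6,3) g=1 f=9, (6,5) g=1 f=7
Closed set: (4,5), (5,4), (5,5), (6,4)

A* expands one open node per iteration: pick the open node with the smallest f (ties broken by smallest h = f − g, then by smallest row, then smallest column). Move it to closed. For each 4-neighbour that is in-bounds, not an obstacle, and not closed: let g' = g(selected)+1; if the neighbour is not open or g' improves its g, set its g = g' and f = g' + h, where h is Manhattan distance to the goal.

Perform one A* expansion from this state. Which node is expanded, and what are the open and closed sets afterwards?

step 1: expand (4,6) (f=7, h=3) → closed; open now [(3,6) g=5 f=7, (4,7) g=5 f=7, (5,3) g=2 f=9, (5,6) g=3 f=7, (6,3) g=1 f=9, (6,5) g=1 f=7]

expanded=(4,6); open=[(3,6) g=5 f=7, (4,7) g=5 f=7, (5,3) g=2 f=9, (5,6) g=3 f=7, (6,3) g=1 f=9, (6,5) g=1 f=7]; closed=[(4,5), (4,6), (5,4), (5,5), (6,4)]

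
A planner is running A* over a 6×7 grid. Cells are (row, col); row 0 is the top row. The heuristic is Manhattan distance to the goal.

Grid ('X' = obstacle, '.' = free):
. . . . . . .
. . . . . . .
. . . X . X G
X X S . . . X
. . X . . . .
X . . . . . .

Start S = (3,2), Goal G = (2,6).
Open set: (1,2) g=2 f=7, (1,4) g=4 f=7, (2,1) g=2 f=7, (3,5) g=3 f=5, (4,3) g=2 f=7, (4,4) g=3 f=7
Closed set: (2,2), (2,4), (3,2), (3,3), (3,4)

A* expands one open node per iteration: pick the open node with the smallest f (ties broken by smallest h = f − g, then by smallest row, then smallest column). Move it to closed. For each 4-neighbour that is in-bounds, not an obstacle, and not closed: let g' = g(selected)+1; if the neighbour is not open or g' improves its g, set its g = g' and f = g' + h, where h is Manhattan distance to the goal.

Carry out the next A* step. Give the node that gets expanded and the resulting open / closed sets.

step 1: expand (3,5) (f=5, h=2) → closed; open now [(1,2) g=2 f=7, (1,4) g=4 f=7, (2,1) g=2 f=7, (4,3) g=2 f=7, (4,4) g=3 f=7, (4,5) g=4 f=7]

expanded=(3,5); open=[(1,2) g=2 f=7, (1,4) g=4 f=7, (2,1) g=2 f=7, (4,3) g=2 f=7, (4,4) g=3 f=7, (4,5) g=4 f=7]; closed=[(2,2), (2,4), (3,2), (3,3), (3,4), (3,5)]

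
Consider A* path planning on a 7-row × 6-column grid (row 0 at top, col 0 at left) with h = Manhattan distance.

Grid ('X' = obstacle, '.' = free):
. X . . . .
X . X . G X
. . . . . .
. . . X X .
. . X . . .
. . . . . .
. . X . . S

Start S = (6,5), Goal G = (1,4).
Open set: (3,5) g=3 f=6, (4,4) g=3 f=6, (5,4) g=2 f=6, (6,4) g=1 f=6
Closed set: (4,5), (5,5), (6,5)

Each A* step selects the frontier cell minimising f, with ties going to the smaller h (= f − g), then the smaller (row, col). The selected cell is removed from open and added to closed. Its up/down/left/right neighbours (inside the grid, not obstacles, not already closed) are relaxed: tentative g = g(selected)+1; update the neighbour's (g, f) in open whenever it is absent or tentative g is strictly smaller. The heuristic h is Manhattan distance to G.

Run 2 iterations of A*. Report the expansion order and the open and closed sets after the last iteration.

step 1: expand (3,5) (f=6, h=3) → closed; open now [(2,5) g=4 f=6, (4,4) g=3 f=6, (5,4) g=2 f=6, (6,4) g=1 f=6]
step 2: expand (2,5) (f=6, h=2) → closed; open now [(2,4) g=5 f=6, (4,4) g=3 f=6, (5,4) g=2 f=6, (6,4) g=1 f=6]

order=[(3,5) → (2,5)]; open=[(2,4) g=5 f=6, (4,4) g=3 f=6, (5,4) g=2 f=6, (6,4) g=1 f=6]; closed=[(2,5), (3,5), (4,5), (5,5), (6,5)]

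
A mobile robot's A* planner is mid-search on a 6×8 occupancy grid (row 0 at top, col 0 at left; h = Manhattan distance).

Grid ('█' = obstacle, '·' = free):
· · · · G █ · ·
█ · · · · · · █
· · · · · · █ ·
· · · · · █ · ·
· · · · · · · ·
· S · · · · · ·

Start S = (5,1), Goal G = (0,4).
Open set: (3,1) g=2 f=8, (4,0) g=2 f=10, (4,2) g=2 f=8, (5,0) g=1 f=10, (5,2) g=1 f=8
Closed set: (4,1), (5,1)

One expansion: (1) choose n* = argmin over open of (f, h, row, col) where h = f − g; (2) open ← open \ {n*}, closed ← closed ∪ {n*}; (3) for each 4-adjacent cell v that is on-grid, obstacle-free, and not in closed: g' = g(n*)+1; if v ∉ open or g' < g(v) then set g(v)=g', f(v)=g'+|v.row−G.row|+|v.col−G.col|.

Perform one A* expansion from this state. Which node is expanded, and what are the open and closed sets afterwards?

expanded=(3,1); open=[(2,1) g=3 f=8, (3,0) g=3 f=10, (3,2) g=3 f=8, (4,0) g=2 f=10, (4,2) g=2 f=8, (5,0) g=1 f=10, (5,2) g=1 f=8]; closed=[(3,1), (4,1), (5,1)]

step 1: expand (3,1) (f=8, h=6) → closed; open now [(2,1) g=3 f=8, (3,0) g=3 f=10, (3,2) g=3 f=8, (4,0) g=2 f=10, (4,2) g=2 f=8, (5,0) g=1 f=10, (5,2) g=1 f=8]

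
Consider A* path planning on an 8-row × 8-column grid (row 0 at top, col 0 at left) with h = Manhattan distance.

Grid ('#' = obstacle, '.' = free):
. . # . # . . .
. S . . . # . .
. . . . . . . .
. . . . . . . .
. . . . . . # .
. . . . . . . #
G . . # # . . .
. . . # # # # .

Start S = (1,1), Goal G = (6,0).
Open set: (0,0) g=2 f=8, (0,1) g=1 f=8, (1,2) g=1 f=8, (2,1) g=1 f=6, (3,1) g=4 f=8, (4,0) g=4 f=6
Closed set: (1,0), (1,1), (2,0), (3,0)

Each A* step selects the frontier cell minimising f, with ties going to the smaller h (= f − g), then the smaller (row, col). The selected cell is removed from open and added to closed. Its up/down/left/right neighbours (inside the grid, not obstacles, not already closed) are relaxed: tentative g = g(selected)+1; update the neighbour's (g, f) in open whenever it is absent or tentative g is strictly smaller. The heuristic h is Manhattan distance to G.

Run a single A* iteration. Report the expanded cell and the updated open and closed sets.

expanded=(4,0); open=[(0,0) g=2 f=8, (0,1) g=1 f=8, (1,2) g=1 f=8, (2,1) g=1 f=6, (3,1) g=4 f=8, (4,1) g=5 f=8, (5,0) g=5 f=6]; closed=[(1,0), (1,1), (2,0), (3,0), (4,0)]

step 1: expand (4,0) (f=6, h=2) → closed; open now [(0,0) g=2 f=8, (0,1) g=1 f=8, (1,2) g=1 f=8, (2,1) g=1 f=6, (3,1) g=4 f=8, (4,1) g=5 f=8, (5,0) g=5 f=6]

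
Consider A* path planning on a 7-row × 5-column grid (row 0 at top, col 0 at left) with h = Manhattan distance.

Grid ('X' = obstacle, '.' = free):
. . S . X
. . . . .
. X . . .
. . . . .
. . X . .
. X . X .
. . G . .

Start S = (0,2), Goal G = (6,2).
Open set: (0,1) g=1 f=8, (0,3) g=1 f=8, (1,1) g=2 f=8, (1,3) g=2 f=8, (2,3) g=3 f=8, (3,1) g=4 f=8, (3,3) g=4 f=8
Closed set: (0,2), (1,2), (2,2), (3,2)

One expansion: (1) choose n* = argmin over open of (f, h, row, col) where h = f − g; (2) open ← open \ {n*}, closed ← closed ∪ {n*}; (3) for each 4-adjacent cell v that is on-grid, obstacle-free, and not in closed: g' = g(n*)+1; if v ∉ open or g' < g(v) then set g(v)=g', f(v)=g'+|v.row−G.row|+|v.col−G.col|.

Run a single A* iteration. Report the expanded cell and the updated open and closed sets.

expanded=(3,1); open=[(0,1) g=1 f=8, (0,3) g=1 f=8, (1,1) g=2 f=8, (1,3) g=2 f=8, (2,3) g=3 f=8, (3,0) g=5 f=10, (3,3) g=4 f=8, (4,1) g=5 f=8]; closed=[(0,2), (1,2), (2,2), (3,1), (3,2)]

step 1: expand (3,1) (f=8, h=4) → closed; open now [(0,1) g=1 f=8, (0,3) g=1 f=8, (1,1) g=2 f=8, (1,3) g=2 f=8, (2,3) g=3 f=8, (3,0) g=5 f=10, (3,3) g=4 f=8, (4,1) g=5 f=8]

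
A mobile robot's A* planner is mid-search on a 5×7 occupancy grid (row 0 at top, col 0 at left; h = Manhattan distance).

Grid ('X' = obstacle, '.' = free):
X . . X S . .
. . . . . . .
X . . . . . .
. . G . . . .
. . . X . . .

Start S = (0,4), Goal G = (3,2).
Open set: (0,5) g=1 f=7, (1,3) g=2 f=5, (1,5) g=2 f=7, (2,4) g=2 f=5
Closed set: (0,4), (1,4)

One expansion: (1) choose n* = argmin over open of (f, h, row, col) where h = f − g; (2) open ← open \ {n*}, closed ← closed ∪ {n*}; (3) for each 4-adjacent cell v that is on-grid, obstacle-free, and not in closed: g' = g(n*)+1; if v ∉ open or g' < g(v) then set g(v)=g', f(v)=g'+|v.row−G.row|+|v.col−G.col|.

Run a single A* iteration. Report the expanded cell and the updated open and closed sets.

step 1: expand (1,3) (f=5, h=3) → closed; open now [(0,5) g=1 f=7, (1,2) g=3 f=5, (1,5) g=2 f=7, (2,3) g=3 f=5, (2,4) g=2 f=5]

expanded=(1,3); open=[(0,5) g=1 f=7, (1,2) g=3 f=5, (1,5) g=2 f=7, (2,3) g=3 f=5, (2,4) g=2 f=5]; closed=[(0,4), (1,3), (1,4)]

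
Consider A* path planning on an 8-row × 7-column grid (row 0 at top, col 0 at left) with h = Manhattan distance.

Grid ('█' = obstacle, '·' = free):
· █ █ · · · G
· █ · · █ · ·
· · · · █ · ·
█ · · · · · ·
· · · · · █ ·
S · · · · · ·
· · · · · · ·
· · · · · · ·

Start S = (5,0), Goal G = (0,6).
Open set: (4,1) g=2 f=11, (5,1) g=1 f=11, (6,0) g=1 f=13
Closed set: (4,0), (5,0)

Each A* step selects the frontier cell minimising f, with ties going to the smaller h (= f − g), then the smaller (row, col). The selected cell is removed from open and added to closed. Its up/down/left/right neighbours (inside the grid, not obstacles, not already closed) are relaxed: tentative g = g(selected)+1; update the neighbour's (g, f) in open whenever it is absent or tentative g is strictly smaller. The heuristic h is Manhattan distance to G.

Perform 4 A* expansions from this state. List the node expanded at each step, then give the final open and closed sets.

order=[(4,1) → (3,1) → (2,1) → (2,2)]; open=[(1,2) g=6 f=11, (2,0) g=5 f=13, (2,3) g=6 f=11, (3,2) g=4 f=11, (4,2) g=3 f=11, (5,1) g=1 f=11, (6,0) g=1 f=13]; closed=[(2,1), (2,2), (3,1), (4,0), (4,1), (5,0)]

step 1: expand (4,1) (f=11, h=9) → closed; open now [(3,1) g=3 f=11, (4,2) g=3 f=11, (5,1) g=1 f=11, (6,0) g=1 f=13]
step 2: expand (3,1) (f=11, h=8) → closed; open now [(2,1) g=4 f=11, (3,2) g=4 f=11, (4,2) g=3 f=11, (5,1) g=1 f=11, (6,0) g=1 f=13]
step 3: expand (2,1) (f=11, h=7) → closed; open now [(2,0) g=5 f=13, (2,2) g=5 f=11, (3,2) g=4 f=11, (4,2) g=3 f=11, (5,1) g=1 f=11, (6,0) g=1 f=13]
step 4: expand (2,2) (f=11, h=6) → closed; open now [(1,2) g=6 f=11, (2,0) g=5 f=13, (2,3) g=6 f=11, (3,2) g=4 f=11, (4,2) g=3 f=11, (5,1) g=1 f=11, (6,0) g=1 f=13]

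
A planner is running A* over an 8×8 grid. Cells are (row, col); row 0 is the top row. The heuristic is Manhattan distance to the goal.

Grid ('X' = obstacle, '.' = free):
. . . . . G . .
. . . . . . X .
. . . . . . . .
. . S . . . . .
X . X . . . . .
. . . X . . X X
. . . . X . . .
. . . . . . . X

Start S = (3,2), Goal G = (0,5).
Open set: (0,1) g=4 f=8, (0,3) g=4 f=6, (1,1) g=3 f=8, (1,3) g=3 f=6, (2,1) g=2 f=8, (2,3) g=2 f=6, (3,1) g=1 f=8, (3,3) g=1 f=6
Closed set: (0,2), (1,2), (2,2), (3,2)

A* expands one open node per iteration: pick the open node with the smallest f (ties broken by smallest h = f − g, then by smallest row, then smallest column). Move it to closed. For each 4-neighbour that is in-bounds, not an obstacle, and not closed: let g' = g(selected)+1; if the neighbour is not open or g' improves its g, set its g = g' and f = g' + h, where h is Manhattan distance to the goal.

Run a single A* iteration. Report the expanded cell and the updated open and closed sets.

expanded=(0,3); open=[(0,1) g=4 f=8, (0,4) g=5 f=6, (1,1) g=3 f=8, (1,3) g=3 f=6, (2,1) g=2 f=8, (2,3) g=2 f=6, (3,1) g=1 f=8, (3,3) g=1 f=6]; closed=[(0,2), (0,3), (1,2), (2,2), (3,2)]

step 1: expand (0,3) (f=6, h=2) → closed; open now [(0,1) g=4 f=8, (0,4) g=5 f=6, (1,1) g=3 f=8, (1,3) g=3 f=6, (2,1) g=2 f=8, (2,3) g=2 f=6, (3,1) g=1 f=8, (3,3) g=1 f=6]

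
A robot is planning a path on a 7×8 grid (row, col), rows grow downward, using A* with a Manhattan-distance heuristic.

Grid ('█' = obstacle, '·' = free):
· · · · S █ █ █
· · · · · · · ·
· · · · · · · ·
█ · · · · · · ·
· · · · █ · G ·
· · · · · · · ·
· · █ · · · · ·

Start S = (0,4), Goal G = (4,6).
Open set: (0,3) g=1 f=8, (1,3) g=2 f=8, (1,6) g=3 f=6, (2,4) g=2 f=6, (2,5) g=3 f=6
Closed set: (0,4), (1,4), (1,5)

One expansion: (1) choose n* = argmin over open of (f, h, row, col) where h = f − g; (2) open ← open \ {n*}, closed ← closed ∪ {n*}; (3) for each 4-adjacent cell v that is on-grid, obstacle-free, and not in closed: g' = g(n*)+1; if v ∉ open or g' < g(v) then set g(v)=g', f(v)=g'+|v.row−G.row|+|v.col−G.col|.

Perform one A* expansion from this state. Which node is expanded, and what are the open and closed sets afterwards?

expanded=(1,6); open=[(0,3) g=1 f=8, (1,3) g=2 f=8, (1,7) g=4 f=8, (2,4) g=2 f=6, (2,5) g=3 f=6, (2,6) g=4 f=6]; closed=[(0,4), (1,4), (1,5), (1,6)]

step 1: expand (1,6) (f=6, h=3) → closed; open now [(0,3) g=1 f=8, (1,3) g=2 f=8, (1,7) g=4 f=8, (2,4) g=2 f=6, (2,5) g=3 f=6, (2,6) g=4 f=6]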